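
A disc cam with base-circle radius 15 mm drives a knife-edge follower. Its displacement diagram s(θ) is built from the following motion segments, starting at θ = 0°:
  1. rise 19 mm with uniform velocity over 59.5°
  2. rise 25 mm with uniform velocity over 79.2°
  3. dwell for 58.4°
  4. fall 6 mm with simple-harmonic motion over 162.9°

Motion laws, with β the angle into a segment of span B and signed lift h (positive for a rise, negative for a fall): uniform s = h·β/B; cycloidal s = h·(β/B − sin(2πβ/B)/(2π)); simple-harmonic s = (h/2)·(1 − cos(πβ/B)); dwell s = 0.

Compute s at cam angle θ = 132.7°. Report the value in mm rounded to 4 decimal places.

seg 1 [0°–59.5°] uniform, h=19: full span → s += 19 → s = 19.0000
seg 2 [59.5°–138.7°] uniform, h=25: θ=132.7° here. β=73.2, B=79.2. 25·73.2/79.2 = 23.1061 → s = 42.1061

42.1061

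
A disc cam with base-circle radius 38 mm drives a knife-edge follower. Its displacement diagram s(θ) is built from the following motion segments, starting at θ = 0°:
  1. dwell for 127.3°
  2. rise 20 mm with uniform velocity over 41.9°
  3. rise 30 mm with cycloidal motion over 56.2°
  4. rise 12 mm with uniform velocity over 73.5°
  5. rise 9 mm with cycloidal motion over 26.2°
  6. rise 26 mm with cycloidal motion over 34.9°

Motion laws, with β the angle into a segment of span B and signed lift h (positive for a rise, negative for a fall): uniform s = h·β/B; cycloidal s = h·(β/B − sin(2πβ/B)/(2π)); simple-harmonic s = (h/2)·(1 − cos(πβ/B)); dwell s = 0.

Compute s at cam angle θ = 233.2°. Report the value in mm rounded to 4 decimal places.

seg 1 [0°–127.3°] dwell: s stays 0.0000
seg 2 [127.3°–169.2°] uniform, h=20: full span → s += 20 → s = 20.0000
seg 3 [169.2°–225.4°] cycloidal, h=30: full span → s += 30 → s = 50.0000
seg 4 [225.4°–298.9°] uniform, h=12: θ=233.2° here. β=7.8, B=73.5. 12·7.8/73.5 = 1.2735 → s = 51.2735

51.2735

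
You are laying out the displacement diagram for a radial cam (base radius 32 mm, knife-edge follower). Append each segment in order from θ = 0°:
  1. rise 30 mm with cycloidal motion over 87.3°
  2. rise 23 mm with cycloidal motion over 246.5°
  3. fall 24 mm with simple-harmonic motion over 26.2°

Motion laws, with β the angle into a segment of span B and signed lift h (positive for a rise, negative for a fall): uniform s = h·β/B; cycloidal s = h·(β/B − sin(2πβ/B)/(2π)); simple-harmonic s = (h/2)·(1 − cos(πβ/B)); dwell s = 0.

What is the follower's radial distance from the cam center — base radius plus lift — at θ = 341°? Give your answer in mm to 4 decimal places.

seg 1 [0°–87.3°] cycloidal, h=30: full span → s += 30 → s = 30.0000
seg 2 [87.3°–333.8°] cycloidal, h=23: full span → s += 23 → s = 53.0000
seg 3 [333.8°–360°] simple-harmonic, h=-24: θ=341° here. β=7.2, B=26.2. -24/2·(1 − cos(π·0.2748)) = -4.2012 → s = 48.7988
radial distance = base radius + s = 32 + 48.7988 = 80.7988

80.7988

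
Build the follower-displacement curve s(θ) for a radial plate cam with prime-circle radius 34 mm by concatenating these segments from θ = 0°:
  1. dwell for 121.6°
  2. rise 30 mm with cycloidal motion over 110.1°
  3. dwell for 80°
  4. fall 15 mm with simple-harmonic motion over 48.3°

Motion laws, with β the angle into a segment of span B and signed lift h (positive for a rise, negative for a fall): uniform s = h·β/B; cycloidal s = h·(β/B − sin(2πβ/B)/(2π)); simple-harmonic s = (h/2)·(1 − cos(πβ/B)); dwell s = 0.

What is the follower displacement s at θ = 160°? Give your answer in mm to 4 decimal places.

seg 1 [0°–121.6°] dwell: s stays 0.0000
seg 2 [121.6°–231.7°] cycloidal, h=30: θ=160° here. β=38.4, B=110.1. 30·(0.3488 − sin(2π·0.3488)/(2π)) = 6.5789 → s = 6.5789

6.5789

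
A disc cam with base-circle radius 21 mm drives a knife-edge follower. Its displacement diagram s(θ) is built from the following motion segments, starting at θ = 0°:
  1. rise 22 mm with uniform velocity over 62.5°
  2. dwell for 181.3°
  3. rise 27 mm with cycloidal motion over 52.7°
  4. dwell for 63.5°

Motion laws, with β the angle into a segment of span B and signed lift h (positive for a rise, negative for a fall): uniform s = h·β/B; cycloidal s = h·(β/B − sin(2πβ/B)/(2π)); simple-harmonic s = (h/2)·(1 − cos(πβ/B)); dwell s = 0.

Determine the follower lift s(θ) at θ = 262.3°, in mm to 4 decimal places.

seg 1 [0°–62.5°] uniform, h=22: full span → s += 22 → s = 22.0000
seg 2 [62.5°–243.8°] dwell: s stays 22.0000
seg 3 [243.8°–296.5°] cycloidal, h=27: θ=262.3° here. β=18.5, B=52.7. 27·(0.3510 − sin(2π·0.3510)/(2π)) = 6.0183 → s = 28.0183

28.0183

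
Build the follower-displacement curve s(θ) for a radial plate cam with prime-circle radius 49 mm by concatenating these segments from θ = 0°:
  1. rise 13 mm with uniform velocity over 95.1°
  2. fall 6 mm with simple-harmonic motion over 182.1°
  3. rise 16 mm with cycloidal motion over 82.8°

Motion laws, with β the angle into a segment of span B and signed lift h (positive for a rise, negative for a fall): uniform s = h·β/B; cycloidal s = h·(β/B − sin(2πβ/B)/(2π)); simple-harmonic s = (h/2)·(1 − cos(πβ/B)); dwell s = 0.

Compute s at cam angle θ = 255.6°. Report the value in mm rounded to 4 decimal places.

seg 1 [0°–95.1°] uniform, h=13: full span → s += 13 → s = 13.0000
seg 2 [95.1°–277.2°] simple-harmonic, h=-6: θ=255.6° here. β=160.5, B=182.1. -6/2·(1 − cos(π·0.8814)) = -5.7941 → s = 7.2059

7.2059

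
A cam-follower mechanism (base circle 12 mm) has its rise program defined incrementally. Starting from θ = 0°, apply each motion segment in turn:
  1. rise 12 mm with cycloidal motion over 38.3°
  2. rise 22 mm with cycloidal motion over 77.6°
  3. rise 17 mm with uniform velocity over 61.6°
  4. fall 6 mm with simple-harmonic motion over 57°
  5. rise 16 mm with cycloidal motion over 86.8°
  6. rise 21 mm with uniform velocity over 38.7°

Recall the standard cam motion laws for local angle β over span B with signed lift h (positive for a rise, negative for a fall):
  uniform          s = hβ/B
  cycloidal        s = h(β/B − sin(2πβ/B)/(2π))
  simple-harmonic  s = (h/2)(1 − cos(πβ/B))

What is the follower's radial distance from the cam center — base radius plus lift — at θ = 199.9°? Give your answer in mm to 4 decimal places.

seg 1 [0°–38.3°] cycloidal, h=12: full span → s += 12 → s = 12.0000
seg 2 [38.3°–115.9°] cycloidal, h=22: full span → s += 22 → s = 34.0000
seg 3 [115.9°–177.5°] uniform, h=17: full span → s += 17 → s = 51.0000
seg 4 [177.5°–234.5°] simple-harmonic, h=-6: θ=199.9° here. β=22.4, B=57. -6/2·(1 − cos(π·0.3930)) = -2.0103 → s = 48.9897
radial distance = base radius + s = 12 + 48.9897 = 60.9897

60.9897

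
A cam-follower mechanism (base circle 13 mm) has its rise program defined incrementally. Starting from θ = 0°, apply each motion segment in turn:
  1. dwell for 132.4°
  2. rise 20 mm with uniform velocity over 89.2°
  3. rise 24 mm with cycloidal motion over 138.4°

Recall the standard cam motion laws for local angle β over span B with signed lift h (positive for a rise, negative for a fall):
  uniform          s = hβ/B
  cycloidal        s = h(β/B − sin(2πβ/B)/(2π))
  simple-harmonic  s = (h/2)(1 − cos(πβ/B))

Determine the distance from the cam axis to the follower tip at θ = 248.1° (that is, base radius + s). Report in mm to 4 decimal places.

seg 1 [0°–132.4°] dwell: s stays 0.0000
seg 2 [132.4°–221.6°] uniform, h=20: full span → s += 20 → s = 20.0000
seg 3 [221.6°–360°] cycloidal, h=24: θ=248.1° here. β=26.5, B=138.4. 24·(0.1915 − sin(2π·0.1915)/(2π)) = 1.0310 → s = 21.0310
radial distance = base radius + s = 13 + 21.0310 = 34.0310

34.0310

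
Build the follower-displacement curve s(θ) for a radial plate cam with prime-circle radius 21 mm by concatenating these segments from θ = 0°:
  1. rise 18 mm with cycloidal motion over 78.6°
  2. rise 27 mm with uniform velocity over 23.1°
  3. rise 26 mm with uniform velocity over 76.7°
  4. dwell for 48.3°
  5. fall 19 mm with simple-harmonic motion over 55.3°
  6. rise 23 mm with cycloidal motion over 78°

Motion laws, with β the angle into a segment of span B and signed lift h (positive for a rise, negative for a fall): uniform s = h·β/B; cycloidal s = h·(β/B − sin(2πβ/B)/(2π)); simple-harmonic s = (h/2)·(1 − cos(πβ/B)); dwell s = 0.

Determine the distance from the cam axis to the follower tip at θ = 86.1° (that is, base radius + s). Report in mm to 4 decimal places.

seg 1 [0°–78.6°] cycloidal, h=18: full span → s += 18 → s = 18.0000
seg 2 [78.6°–101.7°] uniform, h=27: θ=86.1° here. β=7.5, B=23.1. 27·7.5/23.1 = 8.7662 → s = 26.7662
radial distance = base radius + s = 21 + 26.7662 = 47.7662

47.7662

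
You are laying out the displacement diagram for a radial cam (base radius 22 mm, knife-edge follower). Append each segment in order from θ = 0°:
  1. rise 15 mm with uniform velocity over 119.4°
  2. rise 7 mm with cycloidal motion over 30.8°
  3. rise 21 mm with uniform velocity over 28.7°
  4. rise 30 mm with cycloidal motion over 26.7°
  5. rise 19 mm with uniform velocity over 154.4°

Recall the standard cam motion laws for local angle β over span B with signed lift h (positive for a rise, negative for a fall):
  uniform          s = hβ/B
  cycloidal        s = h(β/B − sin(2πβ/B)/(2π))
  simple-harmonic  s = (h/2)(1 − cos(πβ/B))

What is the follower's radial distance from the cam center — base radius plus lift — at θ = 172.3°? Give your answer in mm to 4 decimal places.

seg 1 [0°–119.4°] uniform, h=15: full span → s += 15 → s = 15.0000
seg 2 [119.4°–150.2°] cycloidal, h=7: full span → s += 7 → s = 22.0000
seg 3 [150.2°–178.9°] uniform, h=21: θ=172.3° here. β=22.1, B=28.7. 21·22.1/28.7 = 16.1707 → s = 38.1707
radial distance = base radius + s = 22 + 38.1707 = 60.1707

60.1707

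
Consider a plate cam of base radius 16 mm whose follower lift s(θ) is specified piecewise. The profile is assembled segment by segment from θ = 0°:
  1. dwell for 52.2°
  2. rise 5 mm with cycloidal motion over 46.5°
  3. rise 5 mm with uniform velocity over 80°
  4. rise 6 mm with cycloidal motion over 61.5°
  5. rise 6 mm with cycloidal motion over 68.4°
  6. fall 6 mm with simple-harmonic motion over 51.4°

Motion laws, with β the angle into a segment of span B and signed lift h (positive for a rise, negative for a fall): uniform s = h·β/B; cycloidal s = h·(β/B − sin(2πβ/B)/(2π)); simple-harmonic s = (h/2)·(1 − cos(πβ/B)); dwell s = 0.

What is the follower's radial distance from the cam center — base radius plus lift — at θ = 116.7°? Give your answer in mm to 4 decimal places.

seg 1 [0°–52.2°] dwell: s stays 0.0000
seg 2 [52.2°–98.7°] cycloidal, h=5: full span → s += 5 → s = 5.0000
seg 3 [98.7°–178.7°] uniform, h=5: θ=116.7° here. β=18, B=80. 5·18/80 = 1.1250 → s = 6.1250
radial distance = base radius + s = 16 + 6.1250 = 22.1250

22.1250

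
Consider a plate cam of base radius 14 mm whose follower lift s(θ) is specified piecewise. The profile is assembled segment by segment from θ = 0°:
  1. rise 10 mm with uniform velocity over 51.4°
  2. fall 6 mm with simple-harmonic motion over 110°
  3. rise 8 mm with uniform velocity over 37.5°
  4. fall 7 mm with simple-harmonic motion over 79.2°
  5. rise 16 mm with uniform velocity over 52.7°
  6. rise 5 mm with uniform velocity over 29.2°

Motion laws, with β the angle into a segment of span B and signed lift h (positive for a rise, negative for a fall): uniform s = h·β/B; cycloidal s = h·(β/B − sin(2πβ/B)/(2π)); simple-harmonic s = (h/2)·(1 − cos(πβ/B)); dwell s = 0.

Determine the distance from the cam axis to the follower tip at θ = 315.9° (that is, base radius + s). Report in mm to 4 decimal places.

seg 1 [0°–51.4°] uniform, h=10: full span → s += 10 → s = 10.0000
seg 2 [51.4°–161.4°] simple-harmonic, h=-6: full span → s += -6 → s = 4.0000
seg 3 [161.4°–198.9°] uniform, h=8: full span → s += 8 → s = 12.0000
seg 4 [198.9°–278.1°] simple-harmonic, h=-7: full span → s += -7 → s = 5.0000
seg 5 [278.1°–330.8°] uniform, h=16: θ=315.9° here. β=37.8, B=52.7. 16·37.8/52.7 = 11.4763 → s = 16.4763
radial distance = base radius + s = 14 + 16.4763 = 30.4763

30.4763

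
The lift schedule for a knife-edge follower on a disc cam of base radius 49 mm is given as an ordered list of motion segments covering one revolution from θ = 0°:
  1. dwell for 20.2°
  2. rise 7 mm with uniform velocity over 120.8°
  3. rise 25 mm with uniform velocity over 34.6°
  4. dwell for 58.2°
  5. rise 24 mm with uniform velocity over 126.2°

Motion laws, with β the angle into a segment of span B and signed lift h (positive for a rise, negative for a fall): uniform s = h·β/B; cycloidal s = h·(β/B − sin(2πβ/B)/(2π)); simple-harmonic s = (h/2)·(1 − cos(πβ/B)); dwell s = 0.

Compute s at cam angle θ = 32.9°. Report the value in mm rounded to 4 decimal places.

seg 1 [0°–20.2°] dwell: s stays 0.0000
seg 2 [20.2°–141°] uniform, h=7: θ=32.9° here. β=12.7, B=120.8. 7·12.7/120.8 = 0.7359 → s = 0.7359

0.7359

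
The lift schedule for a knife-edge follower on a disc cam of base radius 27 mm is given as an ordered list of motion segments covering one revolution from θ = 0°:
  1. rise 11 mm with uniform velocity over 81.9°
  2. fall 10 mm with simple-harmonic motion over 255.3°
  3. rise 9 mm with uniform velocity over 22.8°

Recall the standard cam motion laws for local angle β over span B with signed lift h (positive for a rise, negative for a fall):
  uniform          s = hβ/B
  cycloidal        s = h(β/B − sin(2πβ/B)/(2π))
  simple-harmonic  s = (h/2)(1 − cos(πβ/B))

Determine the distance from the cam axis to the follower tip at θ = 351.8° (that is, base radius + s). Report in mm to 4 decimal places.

seg 1 [0°–81.9°] uniform, h=11: full span → s += 11 → s = 11.0000
seg 2 [81.9°–337.2°] simple-harmonic, h=-10: full span → s += -10 → s = 1.0000
seg 3 [337.2°–360°] uniform, h=9: θ=351.8° here. β=14.6, B=22.8. 9·14.6/22.8 = 5.7632 → s = 6.7632
radial distance = base radius + s = 27 + 6.7632 = 33.7632

33.7632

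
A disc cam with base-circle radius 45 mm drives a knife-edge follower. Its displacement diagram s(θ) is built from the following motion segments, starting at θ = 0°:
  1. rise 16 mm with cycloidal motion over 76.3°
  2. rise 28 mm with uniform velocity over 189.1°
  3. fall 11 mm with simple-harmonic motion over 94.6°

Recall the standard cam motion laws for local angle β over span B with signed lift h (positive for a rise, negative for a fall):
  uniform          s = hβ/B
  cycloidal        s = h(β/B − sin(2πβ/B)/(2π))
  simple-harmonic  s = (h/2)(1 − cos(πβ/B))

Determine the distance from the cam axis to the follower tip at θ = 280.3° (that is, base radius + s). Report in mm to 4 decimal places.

seg 1 [0°–76.3°] cycloidal, h=16: full span → s += 16 → s = 16.0000
seg 2 [76.3°–265.4°] uniform, h=28: full span → s += 28 → s = 44.0000
seg 3 [265.4°–360°] simple-harmonic, h=-11: θ=280.3° here. β=14.9, B=94.6. -11/2·(1 − cos(π·0.1575)) = -0.6597 → s = 43.3403
radial distance = base radius + s = 45 + 43.3403 = 88.3403

88.3403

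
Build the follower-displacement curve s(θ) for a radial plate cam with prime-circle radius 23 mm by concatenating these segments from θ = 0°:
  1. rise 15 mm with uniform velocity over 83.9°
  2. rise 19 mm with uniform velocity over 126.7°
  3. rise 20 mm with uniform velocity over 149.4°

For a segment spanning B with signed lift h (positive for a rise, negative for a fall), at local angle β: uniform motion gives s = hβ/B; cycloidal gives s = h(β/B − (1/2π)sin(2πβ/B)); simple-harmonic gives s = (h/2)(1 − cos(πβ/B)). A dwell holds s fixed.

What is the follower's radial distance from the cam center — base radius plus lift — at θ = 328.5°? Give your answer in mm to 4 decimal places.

seg 1 [0°–83.9°] uniform, h=15: full span → s += 15 → s = 15.0000
seg 2 [83.9°–210.6°] uniform, h=19: full span → s += 19 → s = 34.0000
seg 3 [210.6°–360°] uniform, h=20: θ=328.5° here. β=117.9, B=149.4. 20·117.9/149.4 = 15.7831 → s = 49.7831
radial distance = base radius + s = 23 + 49.7831 = 72.7831

72.7831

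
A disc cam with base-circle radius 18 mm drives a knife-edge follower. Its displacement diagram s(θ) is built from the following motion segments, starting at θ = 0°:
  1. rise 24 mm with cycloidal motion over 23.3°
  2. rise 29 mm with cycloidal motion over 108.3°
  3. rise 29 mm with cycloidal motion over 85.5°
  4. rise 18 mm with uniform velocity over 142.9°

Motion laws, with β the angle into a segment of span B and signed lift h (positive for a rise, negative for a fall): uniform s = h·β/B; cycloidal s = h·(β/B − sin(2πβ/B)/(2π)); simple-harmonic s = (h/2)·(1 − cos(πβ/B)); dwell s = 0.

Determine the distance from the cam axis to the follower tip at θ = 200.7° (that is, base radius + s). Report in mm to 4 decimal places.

seg 1 [0°–23.3°] cycloidal, h=24: full span → s += 24 → s = 24.0000
seg 2 [23.3°–131.6°] cycloidal, h=29: full span → s += 29 → s = 53.0000
seg 3 [131.6°–217.1°] cycloidal, h=29: θ=200.7° here. β=69.1, B=85.5. 29·(0.8082 − sin(2π·0.8082)/(2π)) = 27.7479 → s = 80.7479
radial distance = base radius + s = 18 + 80.7479 = 98.7479

98.7479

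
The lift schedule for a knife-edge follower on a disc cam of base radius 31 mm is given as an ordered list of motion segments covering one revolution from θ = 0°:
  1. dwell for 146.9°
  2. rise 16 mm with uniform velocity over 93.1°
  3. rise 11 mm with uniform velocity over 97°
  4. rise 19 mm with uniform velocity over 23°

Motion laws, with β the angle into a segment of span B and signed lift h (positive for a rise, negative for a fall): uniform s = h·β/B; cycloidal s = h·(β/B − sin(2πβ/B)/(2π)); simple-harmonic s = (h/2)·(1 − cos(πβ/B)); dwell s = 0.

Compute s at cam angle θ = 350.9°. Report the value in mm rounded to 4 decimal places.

seg 1 [0°–146.9°] dwell: s stays 0.0000
seg 2 [146.9°–240°] uniform, h=16: full span → s += 16 → s = 16.0000
seg 3 [240°–337°] uniform, h=11: full span → s += 11 → s = 27.0000
seg 4 [337°–360°] uniform, h=19: θ=350.9° here. β=13.9, B=23. 19·13.9/23 = 11.4826 → s = 38.4826

38.4826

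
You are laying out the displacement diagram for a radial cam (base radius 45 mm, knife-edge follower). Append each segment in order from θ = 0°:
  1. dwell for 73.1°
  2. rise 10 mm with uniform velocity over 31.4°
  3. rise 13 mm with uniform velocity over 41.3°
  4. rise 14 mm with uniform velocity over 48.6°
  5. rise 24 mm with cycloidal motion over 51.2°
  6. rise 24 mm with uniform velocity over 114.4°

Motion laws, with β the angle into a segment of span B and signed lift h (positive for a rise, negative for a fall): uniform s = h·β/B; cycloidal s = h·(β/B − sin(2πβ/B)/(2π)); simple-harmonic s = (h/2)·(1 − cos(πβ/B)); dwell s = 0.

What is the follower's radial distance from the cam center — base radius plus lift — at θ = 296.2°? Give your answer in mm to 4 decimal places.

seg 1 [0°–73.1°] dwell: s stays 0.0000
seg 2 [73.1°–104.5°] uniform, h=10: full span → s += 10 → s = 10.0000
seg 3 [104.5°–145.8°] uniform, h=13: full span → s += 13 → s = 23.0000
seg 4 [145.8°–194.4°] uniform, h=14: full span → s += 14 → s = 37.0000
seg 5 [194.4°–245.6°] cycloidal, h=24: full span → s += 24 → s = 61.0000
seg 6 [245.6°–360°] uniform, h=24: θ=296.2° here. β=50.6, B=114.4. 24·50.6/114.4 = 10.6154 → s = 71.6154
radial distance = base radius + s = 45 + 71.6154 = 116.6154

116.6154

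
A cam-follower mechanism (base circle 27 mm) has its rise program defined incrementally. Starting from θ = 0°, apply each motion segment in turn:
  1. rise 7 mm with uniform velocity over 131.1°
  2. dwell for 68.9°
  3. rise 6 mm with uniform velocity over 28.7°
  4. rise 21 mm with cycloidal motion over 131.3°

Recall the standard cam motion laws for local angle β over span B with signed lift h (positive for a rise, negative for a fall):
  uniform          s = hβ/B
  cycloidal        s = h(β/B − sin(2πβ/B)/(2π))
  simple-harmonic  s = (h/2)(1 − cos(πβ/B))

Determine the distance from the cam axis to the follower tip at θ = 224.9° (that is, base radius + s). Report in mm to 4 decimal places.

seg 1 [0°–131.1°] uniform, h=7: full span → s += 7 → s = 7.0000
seg 2 [131.1°–200°] dwell: s stays 7.0000
seg 3 [200°–228.7°] uniform, h=6: θ=224.9° here. β=24.9, B=28.7. 6·24.9/28.7 = 5.2056 → s = 12.2056
radial distance = base radius + s = 27 + 12.2056 = 39.2056

39.2056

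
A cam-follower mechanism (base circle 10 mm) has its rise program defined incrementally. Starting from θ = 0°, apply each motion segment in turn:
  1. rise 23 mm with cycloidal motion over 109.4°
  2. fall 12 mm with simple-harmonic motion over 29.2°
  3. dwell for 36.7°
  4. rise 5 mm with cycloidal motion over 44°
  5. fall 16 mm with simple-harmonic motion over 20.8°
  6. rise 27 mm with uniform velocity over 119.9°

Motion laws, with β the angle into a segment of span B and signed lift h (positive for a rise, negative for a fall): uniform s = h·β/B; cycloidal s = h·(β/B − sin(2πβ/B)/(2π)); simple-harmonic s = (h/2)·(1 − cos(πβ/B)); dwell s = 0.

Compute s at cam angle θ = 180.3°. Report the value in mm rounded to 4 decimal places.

seg 1 [0°–109.4°] cycloidal, h=23: full span → s += 23 → s = 23.0000
seg 2 [109.4°–138.6°] simple-harmonic, h=-12: full span → s += -12 → s = 11.0000
seg 3 [138.6°–175.3°] dwell: s stays 11.0000
seg 4 [175.3°–219.3°] cycloidal, h=5: θ=180.3° here. β=5, B=44. 5·(0.1136 − sin(2π·0.1136)/(2π)) = 0.0471 → s = 11.0471

11.0471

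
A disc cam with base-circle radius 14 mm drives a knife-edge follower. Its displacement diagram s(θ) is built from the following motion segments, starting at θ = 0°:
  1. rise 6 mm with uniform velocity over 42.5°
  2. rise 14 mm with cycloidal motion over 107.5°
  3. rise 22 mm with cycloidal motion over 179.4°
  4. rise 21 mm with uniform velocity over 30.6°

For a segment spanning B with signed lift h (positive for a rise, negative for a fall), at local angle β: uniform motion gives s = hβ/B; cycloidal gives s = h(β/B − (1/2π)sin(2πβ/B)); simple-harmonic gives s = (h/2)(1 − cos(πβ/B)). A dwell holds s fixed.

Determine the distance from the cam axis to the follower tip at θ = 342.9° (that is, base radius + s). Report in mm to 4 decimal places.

seg 1 [0°–42.5°] uniform, h=6: full span → s += 6 → s = 6.0000
seg 2 [42.5°–150°] cycloidal, h=14: full span → s += 14 → s = 20.0000
seg 3 [150°–329.4°] cycloidal, h=22: full span → s += 22 → s = 42.0000
seg 4 [329.4°–360°] uniform, h=21: θ=342.9° here. β=13.5, B=30.6. 21·13.5/30.6 = 9.2647 → s = 51.2647
radial distance = base radius + s = 14 + 51.2647 = 65.2647

65.2647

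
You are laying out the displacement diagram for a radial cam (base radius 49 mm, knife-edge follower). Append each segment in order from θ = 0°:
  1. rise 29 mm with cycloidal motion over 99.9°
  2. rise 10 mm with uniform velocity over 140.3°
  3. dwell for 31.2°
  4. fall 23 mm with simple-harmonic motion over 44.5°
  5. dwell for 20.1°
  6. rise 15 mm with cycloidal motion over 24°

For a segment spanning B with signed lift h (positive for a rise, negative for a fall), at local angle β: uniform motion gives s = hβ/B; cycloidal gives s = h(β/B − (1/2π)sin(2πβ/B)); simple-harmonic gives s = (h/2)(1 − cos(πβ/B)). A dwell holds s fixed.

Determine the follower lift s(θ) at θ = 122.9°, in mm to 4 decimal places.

seg 1 [0°–99.9°] cycloidal, h=29: full span → s += 29 → s = 29.0000
seg 2 [99.9°–240.2°] uniform, h=10: θ=122.9° here. β=23, B=140.3. 10·23/140.3 = 1.6393 → s = 30.6393

30.6393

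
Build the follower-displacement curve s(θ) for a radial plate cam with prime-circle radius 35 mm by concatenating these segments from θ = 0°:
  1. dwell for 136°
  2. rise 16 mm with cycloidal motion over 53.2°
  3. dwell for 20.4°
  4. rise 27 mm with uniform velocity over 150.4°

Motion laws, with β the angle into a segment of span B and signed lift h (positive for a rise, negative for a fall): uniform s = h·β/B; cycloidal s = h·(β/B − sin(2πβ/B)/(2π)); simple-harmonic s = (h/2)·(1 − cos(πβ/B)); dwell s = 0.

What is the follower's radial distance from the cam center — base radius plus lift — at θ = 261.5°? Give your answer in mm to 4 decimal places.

seg 1 [0°–136°] dwell: s stays 0.0000
seg 2 [136°–189.2°] cycloidal, h=16: full span → s += 16 → s = 16.0000
seg 3 [189.2°–209.6°] dwell: s stays 16.0000
seg 4 [209.6°–360°] uniform, h=27: θ=261.5° here. β=51.9, B=150.4. 27·51.9/150.4 = 9.3172 → s = 25.3172
radial distance = base radius + s = 35 + 25.3172 = 60.3172

60.3172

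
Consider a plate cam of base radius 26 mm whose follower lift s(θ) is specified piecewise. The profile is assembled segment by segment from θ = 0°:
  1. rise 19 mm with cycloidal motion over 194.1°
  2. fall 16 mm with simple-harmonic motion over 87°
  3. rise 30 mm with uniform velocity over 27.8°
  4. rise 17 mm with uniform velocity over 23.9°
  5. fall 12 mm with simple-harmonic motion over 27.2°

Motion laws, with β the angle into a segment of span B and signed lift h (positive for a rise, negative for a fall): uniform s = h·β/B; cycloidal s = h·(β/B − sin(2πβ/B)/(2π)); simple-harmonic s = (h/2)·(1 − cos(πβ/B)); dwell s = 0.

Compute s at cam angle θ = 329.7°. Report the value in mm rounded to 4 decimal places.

seg 1 [0°–194.1°] cycloidal, h=19: full span → s += 19 → s = 19.0000
seg 2 [194.1°–281.1°] simple-harmonic, h=-16: full span → s += -16 → s = 3.0000
seg 3 [281.1°–308.9°] uniform, h=30: full span → s += 30 → s = 33.0000
seg 4 [308.9°–332.8°] uniform, h=17: θ=329.7° here. β=20.8, B=23.9. 17·20.8/23.9 = 14.7950 → s = 47.7950

47.7950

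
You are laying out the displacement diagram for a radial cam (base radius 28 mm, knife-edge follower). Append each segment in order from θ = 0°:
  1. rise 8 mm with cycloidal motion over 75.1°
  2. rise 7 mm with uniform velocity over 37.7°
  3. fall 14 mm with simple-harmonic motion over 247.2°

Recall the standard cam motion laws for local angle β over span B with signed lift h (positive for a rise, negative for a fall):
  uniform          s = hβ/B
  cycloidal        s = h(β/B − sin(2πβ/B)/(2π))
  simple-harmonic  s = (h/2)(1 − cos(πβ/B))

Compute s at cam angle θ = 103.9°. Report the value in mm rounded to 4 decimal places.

seg 1 [0°–75.1°] cycloidal, h=8: full span → s += 8 → s = 8.0000
seg 2 [75.1°–112.8°] uniform, h=7: θ=103.9° here. β=28.8, B=37.7. 7·28.8/37.7 = 5.3475 → s = 13.3475

13.3475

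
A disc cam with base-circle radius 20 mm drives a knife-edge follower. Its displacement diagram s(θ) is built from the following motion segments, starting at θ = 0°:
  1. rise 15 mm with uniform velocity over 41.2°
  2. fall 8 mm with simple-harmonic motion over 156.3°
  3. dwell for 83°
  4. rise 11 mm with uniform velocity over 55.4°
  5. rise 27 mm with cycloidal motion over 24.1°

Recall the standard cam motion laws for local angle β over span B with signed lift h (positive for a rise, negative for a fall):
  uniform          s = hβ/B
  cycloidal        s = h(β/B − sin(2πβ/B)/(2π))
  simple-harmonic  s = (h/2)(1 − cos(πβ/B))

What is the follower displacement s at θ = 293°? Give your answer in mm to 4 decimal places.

seg 1 [0°–41.2°] uniform, h=15: full span → s += 15 → s = 15.0000
seg 2 [41.2°–197.5°] simple-harmonic, h=-8: full span → s += -8 → s = 7.0000
seg 3 [197.5°–280.5°] dwell: s stays 7.0000
seg 4 [280.5°–335.9°] uniform, h=11: θ=293° here. β=12.5, B=55.4. 11·12.5/55.4 = 2.4819 → s = 9.4819

9.4819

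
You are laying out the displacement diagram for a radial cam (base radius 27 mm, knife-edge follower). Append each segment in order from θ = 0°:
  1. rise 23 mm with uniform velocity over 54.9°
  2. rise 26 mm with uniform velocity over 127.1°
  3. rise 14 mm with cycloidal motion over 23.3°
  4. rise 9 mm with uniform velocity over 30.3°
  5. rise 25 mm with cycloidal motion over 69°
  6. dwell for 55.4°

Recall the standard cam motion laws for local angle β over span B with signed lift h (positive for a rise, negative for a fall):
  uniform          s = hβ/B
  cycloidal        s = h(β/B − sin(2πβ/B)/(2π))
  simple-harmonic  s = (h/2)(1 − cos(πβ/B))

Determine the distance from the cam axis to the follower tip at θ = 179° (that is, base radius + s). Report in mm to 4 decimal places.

seg 1 [0°–54.9°] uniform, h=23: full span → s += 23 → s = 23.0000
seg 2 [54.9°–182°] uniform, h=26: θ=179° here. β=124.1, B=127.1. 26·124.1/127.1 = 25.3863 → s = 48.3863
radial distance = base radius + s = 27 + 48.3863 = 75.3863

75.3863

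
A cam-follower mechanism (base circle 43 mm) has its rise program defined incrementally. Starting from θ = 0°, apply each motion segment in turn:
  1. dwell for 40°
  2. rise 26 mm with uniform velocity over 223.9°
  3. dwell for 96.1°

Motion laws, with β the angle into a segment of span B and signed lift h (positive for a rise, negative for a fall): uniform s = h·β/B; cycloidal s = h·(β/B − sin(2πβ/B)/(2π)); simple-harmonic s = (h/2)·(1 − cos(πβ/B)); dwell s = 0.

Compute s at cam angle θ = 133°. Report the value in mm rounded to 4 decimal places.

seg 1 [0°–40°] dwell: s stays 0.0000
seg 2 [40°–263.9°] uniform, h=26: θ=133° here. β=93, B=223.9. 26·93/223.9 = 10.7995 → s = 10.7995

10.7995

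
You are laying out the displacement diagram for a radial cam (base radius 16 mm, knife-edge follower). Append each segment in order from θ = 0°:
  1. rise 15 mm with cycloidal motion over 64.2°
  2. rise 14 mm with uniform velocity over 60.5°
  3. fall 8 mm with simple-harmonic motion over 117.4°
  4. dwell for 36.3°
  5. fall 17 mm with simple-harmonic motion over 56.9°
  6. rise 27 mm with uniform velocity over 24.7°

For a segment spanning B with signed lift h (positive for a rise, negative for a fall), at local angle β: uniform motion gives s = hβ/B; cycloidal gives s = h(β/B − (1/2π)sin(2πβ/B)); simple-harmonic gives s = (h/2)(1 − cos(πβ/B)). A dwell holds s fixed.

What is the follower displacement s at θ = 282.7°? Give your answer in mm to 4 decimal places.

seg 1 [0°–64.2°] cycloidal, h=15: full span → s += 15 → s = 15.0000
seg 2 [64.2°–124.7°] uniform, h=14: full span → s += 14 → s = 29.0000
seg 3 [124.7°–242.1°] simple-harmonic, h=-8: full span → s += -8 → s = 21.0000
seg 4 [242.1°–278.4°] dwell: s stays 21.0000
seg 5 [278.4°–335.3°] simple-harmonic, h=-17: θ=282.7° here. β=4.3, B=56.9. -17/2·(1 − cos(π·0.0756)) = -0.2384 → s = 20.7616

20.7616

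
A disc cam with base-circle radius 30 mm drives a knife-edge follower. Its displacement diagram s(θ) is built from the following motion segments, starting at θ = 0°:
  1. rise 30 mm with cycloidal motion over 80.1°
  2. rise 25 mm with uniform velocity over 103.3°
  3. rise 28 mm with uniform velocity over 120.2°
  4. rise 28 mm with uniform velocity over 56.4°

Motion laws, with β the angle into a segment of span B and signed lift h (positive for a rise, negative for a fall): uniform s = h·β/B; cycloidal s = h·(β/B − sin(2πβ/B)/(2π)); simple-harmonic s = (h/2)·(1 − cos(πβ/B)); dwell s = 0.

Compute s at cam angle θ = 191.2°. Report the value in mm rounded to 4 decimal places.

seg 1 [0°–80.1°] cycloidal, h=30: full span → s += 30 → s = 30.0000
seg 2 [80.1°–183.4°] uniform, h=25: full span → s += 25 → s = 55.0000
seg 3 [183.4°–303.6°] uniform, h=28: θ=191.2° here. β=7.8, B=120.2. 28·7.8/120.2 = 1.8170 → s = 56.8170

56.8170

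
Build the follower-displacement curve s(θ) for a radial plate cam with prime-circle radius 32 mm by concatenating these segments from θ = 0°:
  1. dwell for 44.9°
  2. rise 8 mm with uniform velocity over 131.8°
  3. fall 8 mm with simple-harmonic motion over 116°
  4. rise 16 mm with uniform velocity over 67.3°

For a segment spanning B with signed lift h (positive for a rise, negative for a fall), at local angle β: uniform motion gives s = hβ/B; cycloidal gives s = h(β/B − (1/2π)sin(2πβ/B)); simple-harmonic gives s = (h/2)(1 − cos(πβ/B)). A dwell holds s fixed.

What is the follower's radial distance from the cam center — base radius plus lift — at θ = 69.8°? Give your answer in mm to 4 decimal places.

seg 1 [0°–44.9°] dwell: s stays 0.0000
seg 2 [44.9°–176.7°] uniform, h=8: θ=69.8° here. β=24.9, B=131.8. 8·24.9/131.8 = 1.5114 → s = 1.5114
radial distance = base radius + s = 32 + 1.5114 = 33.5114

33.5114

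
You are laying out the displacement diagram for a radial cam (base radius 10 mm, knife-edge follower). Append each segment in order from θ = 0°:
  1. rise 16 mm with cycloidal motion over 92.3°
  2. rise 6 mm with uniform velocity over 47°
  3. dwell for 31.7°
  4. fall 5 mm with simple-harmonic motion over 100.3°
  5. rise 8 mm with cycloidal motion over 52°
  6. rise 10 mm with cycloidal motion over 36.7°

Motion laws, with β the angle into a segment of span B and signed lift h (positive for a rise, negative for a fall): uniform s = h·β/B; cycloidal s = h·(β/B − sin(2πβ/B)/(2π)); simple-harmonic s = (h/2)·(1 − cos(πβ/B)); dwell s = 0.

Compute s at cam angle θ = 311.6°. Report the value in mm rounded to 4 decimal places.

seg 1 [0°–92.3°] cycloidal, h=16: full span → s += 16 → s = 16.0000
seg 2 [92.3°–139.3°] uniform, h=6: full span → s += 6 → s = 22.0000
seg 3 [139.3°–171°] dwell: s stays 22.0000
seg 4 [171°–271.3°] simple-harmonic, h=-5: full span → s += -5 → s = 17.0000
seg 5 [271.3°–323.3°] cycloidal, h=8: θ=311.6° here. β=40.3, B=52. 8·(0.7750 − sin(2π·0.7750)/(2π)) = 7.4576 → s = 24.4576

24.4576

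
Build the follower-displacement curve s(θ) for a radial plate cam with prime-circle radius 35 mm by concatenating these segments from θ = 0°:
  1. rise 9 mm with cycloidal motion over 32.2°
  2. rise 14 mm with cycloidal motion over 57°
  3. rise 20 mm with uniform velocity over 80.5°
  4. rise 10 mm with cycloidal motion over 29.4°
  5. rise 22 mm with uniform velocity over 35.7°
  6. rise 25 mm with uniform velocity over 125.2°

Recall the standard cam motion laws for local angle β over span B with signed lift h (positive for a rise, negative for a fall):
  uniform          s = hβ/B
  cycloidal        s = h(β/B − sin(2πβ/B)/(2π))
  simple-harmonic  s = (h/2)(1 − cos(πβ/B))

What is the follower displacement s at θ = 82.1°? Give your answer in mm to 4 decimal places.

seg 1 [0°–32.2°] cycloidal, h=9: full span → s += 9 → s = 9.0000
seg 2 [32.2°–89.2°] cycloidal, h=14: θ=82.1° here. β=49.9, B=57. 14·(0.8754 − sin(2π·0.8754)/(2π)) = 13.8273 → s = 22.8273

22.8273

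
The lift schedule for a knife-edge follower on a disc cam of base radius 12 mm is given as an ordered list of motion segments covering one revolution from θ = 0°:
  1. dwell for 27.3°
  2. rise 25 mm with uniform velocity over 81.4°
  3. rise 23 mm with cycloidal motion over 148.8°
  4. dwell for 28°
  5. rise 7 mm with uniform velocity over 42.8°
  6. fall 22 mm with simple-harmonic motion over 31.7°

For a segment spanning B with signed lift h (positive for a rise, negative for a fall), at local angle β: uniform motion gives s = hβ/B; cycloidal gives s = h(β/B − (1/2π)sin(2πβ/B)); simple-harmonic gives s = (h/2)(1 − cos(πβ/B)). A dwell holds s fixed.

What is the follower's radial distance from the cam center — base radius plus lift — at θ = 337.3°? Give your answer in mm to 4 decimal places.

seg 1 [0°–27.3°] dwell: s stays 0.0000
seg 2 [27.3°–108.7°] uniform, h=25: full span → s += 25 → s = 25.0000
seg 3 [108.7°–257.5°] cycloidal, h=23: full span → s += 23 → s = 48.0000
seg 4 [257.5°–285.5°] dwell: s stays 48.0000
seg 5 [285.5°–328.3°] uniform, h=7: full span → s += 7 → s = 55.0000
seg 6 [328.3°–360°] simple-harmonic, h=-22: θ=337.3° here. β=9, B=31.7. -22/2·(1 − cos(π·0.2839)) = -4.0930 → s = 50.9070
radial distance = base radius + s = 12 + 50.9070 = 62.9070

62.9070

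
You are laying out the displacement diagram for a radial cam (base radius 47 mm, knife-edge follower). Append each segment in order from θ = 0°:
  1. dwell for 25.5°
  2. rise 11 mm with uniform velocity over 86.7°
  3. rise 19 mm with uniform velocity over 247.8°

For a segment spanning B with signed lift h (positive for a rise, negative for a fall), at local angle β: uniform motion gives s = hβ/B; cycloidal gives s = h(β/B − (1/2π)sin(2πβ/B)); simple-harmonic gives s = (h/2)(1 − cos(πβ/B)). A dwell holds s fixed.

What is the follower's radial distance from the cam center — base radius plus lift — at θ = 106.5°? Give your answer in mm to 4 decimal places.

seg 1 [0°–25.5°] dwell: s stays 0.0000
seg 2 [25.5°–112.2°] uniform, h=11: θ=106.5° here. β=81, B=86.7. 11·81/86.7 = 10.2768 → s = 10.2768
radial distance = base radius + s = 47 + 10.2768 = 57.2768

57.2768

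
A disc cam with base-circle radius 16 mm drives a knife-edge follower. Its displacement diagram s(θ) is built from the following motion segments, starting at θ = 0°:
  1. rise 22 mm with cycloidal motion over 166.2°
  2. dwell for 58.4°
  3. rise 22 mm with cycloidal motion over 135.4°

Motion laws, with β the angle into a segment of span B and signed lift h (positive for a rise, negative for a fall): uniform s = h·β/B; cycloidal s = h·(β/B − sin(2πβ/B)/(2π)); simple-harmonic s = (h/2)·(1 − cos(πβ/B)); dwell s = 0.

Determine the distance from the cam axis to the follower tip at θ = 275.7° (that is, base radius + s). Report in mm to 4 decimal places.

seg 1 [0°–166.2°] cycloidal, h=22: full span → s += 22 → s = 22.0000
seg 2 [166.2°–224.6°] dwell: s stays 22.0000
seg 3 [224.6°–360°] cycloidal, h=22: θ=275.7° here. β=51.1, B=135.4. 22·(0.3774 − sin(2π·0.3774)/(2π)) = 5.8646 → s = 27.8646
radial distance = base radius + s = 16 + 27.8646 = 43.8646

43.8646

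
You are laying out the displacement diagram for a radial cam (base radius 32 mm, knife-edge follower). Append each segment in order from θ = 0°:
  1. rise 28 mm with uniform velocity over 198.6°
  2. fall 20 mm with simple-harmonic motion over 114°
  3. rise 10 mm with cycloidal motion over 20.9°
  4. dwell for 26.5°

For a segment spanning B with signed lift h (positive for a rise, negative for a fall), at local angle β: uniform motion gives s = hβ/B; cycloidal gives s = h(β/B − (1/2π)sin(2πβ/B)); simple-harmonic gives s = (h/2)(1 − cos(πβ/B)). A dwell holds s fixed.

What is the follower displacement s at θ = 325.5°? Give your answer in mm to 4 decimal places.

seg 1 [0°–198.6°] uniform, h=28: full span → s += 28 → s = 28.0000
seg 2 [198.6°–312.6°] simple-harmonic, h=-20: full span → s += -20 → s = 8.0000
seg 3 [312.6°–333.5°] cycloidal, h=10: θ=325.5° here. β=12.9, B=20.9. 10·(0.6172 − sin(2π·0.6172)/(2π)) = 7.2413 → s = 15.2413

15.2413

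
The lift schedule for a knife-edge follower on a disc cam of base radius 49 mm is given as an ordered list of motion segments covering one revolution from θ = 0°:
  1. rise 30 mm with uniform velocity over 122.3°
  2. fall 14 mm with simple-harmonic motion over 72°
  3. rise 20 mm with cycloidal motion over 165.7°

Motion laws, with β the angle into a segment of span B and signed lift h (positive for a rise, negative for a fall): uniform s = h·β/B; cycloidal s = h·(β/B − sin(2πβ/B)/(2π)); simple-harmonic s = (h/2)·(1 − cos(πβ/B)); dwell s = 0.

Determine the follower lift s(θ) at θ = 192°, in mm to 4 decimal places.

seg 1 [0°–122.3°] uniform, h=30: full span → s += 30 → s = 30.0000
seg 2 [122.3°–194.3°] simple-harmonic, h=-14: θ=192° here. β=69.7, B=72. -14/2·(1 − cos(π·0.9681)) = -13.9648 → s = 16.0352

16.0352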